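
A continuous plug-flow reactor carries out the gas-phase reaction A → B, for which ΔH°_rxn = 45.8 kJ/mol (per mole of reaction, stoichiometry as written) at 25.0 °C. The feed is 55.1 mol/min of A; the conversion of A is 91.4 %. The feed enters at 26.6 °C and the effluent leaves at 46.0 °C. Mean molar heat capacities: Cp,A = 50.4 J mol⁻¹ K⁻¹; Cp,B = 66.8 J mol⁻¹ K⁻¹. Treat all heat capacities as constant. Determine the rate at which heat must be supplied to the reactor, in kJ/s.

Extent of reaction ξ = 0.914 × 55.1 = 50.361 mol/min
Reaction term: ξ·ΔH°_rxn = 50.361 × 45.8 = 2306.6 kJ/min
Sensible, feed 26.6→25 °C: -4.4433 kJ/min
Outlet flows (mol/min): A 4.7386, B 50.361
Sensible, products 25→46.0 °C: 75.662 kJ/min
Q = ΔH = 2377.8 kJ/min = 39.63 kW
Heat supplied = 39.63 kJ/s

Q_in = 39.6 kJ/s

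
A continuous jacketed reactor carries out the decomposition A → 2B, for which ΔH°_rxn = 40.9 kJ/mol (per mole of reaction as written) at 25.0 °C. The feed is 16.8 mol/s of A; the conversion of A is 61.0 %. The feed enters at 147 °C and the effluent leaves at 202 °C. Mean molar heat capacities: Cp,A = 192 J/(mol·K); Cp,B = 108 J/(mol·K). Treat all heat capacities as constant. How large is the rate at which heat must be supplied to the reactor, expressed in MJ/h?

Extent of reaction ξ = 0.610 × 16.8 = 10.248 mol/s
Reaction term: ξ·ΔH°_rxn = 10.248 × 40.9 = 419.14 kJ/s
Sensible, feed 147→25 °C: -393.52 kJ/s
Outlet flows (mol/s): A 6.552, B 20.496
Sensible, products 25→202 °C: 614.46 kJ/s
Q = ΔH = 640.08 kJ/s = 640.08 kW
Heat supplied = 2304.3 MJ/h

Q_in = 2300 MJ/h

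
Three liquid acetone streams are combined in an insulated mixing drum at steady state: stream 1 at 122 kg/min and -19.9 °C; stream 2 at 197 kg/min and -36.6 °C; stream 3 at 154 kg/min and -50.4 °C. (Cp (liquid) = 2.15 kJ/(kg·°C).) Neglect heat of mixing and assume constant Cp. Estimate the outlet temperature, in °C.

T_out = -36.8 °C

Energy balance with Q = 0: Σ ṁᵢCp,ᵢ(T_out − Tᵢ) = 0
Σ ṁᵢCp,ᵢTᵢ = 122×2.15×-19.9 + 197×2.15×-36.6 + 154×2.15×-50.4 = -37409
Σ ṁᵢCp,ᵢ = 122×2.15 + 197×2.15 + 154×2.15 = 1016.9
T_out = -37409 / 1016.9 = -36.786 °C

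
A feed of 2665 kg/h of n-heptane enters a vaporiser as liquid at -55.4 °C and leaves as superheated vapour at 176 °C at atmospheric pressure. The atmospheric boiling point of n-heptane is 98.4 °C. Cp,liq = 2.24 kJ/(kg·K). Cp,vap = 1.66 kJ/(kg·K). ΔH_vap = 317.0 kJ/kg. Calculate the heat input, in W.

liquid -55.4→98.4 °C: 344.51 kJ/kg
vaporisation at 98.4 °C: 317 kJ/kg
vapour 98.4→176 °C: 128.82 kJ/kg
Δh = 344.51 + 317 + 128.82 = 790.33 kJ/kg
Q = ṁ·Δh = 2665 kg/h × 790.33 kJ/kg = 2.1062e+06 kJ/h
|Q| = 585.06 kW = 585060 W

Q = 585000 W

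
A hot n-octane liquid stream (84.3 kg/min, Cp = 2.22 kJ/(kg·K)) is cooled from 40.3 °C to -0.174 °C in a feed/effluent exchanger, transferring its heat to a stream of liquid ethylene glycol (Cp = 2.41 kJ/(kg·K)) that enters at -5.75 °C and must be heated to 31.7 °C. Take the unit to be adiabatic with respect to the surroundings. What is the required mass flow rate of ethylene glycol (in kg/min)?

ṁ_c = 83.9 kg/min

Heat released by hot stream: Q = 84.3 × 2.22 × (40.3 − -0.174) = 7574.5 kJ/min
Energy balance on cold side (adiabatic exchanger): Q = ṁ_c·Cp_c·(T_c,out − T_c,in)
ṁ_c = 7574.5 / [2.41 × (31.7 − -5.75)] = 83.924 kg/min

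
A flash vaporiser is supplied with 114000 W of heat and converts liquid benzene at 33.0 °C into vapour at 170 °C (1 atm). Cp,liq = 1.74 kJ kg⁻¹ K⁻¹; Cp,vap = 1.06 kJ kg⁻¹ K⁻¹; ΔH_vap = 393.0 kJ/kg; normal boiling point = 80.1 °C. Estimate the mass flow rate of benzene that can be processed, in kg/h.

ṁ = 720 kg/h

Δh = 1.74×(80.1−33.0) + 393.0 + 1.06×(170−80.1) = 570.25 kJ/kg
Q = 114000 W = 114 kJ/s = 410400 kJ/h
ṁ = Q/Δh = 410400 / 570.25 = 719.69 kg/h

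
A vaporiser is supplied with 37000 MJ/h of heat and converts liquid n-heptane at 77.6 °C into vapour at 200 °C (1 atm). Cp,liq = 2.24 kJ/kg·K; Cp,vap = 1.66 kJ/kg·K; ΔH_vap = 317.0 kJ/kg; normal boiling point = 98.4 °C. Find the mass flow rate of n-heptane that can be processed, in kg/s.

Δh = 2.24×(98.4−77.6) + 317.0 + 1.66×(200−98.4) = 532.25 kJ/kg
Q = 37000 MJ/h = 10278 kJ/s = 10278 kJ/s
ṁ = Q/Δh = 10278 / 532.25 = 19.31 kg/s

ṁ = 19.3 kg/s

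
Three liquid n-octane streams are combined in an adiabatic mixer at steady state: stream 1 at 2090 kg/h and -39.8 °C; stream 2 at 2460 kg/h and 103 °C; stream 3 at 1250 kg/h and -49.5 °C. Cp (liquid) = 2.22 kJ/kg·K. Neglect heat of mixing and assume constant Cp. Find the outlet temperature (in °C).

T_out = 18.7 °C

Energy balance with Q = 0: Σ ṁᵢCp,ᵢ(T_out − Tᵢ) = 0
T_out = Σ ṁᵢCp,ᵢTᵢ / Σ ṁᵢCp,ᵢ
      = 240480 / 12876 = 18.676 °C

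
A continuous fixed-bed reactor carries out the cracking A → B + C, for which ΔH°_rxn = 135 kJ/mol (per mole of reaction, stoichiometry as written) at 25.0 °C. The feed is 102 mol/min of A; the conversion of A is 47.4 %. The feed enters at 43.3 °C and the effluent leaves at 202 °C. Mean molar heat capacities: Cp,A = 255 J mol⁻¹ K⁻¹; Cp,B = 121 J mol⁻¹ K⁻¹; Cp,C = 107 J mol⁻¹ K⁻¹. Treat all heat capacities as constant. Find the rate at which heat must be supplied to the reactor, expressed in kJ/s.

Extent of reaction ξ = 0.474 × 102 = 48.348 mol/min
Reaction term: ξ·ΔH°_rxn = 48.348 × 135 = 6527 kJ/min
Sensible, feed 43.3→25 °C: -475.98 kJ/min
Outlet flows (mol/min): A 53.652, B 48.348, C 48.348
Sensible, products 25→202 °C: 4372.7 kJ/min
Q = ΔH = 10424 kJ/min = 173.73 kW
Heat supplied = 173.73 kJ/s

Q_in = 174 kJ/s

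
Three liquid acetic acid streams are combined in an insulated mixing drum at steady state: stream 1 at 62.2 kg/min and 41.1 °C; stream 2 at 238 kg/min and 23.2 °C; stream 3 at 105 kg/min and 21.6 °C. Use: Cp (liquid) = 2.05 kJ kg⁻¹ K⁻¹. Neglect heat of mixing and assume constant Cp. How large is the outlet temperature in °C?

Adiabatic, steady state ⇒ Σ ṁᵢCp,ᵢ(T_out − Tᵢ) = 0
Σ ṁᵢCp,ᵢTᵢ = 62.2×2.05×41.1 + 238×2.05×23.2 + 105×2.05×21.6 = 21209
Σ ṁᵢCp,ᵢ = 62.2×2.05 + 238×2.05 + 105×2.05 = 830.66
T_out = 21209 / 830.66 = 25.533 °C

T_out = 25.5 °C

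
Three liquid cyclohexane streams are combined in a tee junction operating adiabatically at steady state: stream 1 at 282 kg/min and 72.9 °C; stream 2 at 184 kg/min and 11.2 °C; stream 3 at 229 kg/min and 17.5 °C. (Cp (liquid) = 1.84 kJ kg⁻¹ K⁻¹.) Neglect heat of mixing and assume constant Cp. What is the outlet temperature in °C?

No heat crosses the boundary, so H_out = H_in.
T_out = Σ ṁᵢCp,ᵢTᵢ / Σ ṁᵢCp,ᵢ
      = 48992 / 1278.8 = 38.311 °C

T_out = 38.3 °C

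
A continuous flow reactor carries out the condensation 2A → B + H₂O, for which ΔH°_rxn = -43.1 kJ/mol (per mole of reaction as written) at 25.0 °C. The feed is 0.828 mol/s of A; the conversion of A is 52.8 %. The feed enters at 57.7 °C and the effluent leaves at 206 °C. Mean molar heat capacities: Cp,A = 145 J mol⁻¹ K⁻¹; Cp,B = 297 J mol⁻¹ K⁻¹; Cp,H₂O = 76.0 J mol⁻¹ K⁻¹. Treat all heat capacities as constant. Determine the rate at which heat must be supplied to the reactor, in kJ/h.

Extent of reaction ξ = 0.528 × 0.828 / 2 = 0.21859 mol/s
Reaction term: ξ·ΔH°_rxn = 0.21859 × -43.1 = -9.4213 kJ/s
Sensible, feed 57.7→25 °C: -3.926 kJ/s
Outlet flows (mol/s): A 0.39082, B 0.21859, H₂O 0.21859
Sensible, products 25→206 °C: 25.015 kJ/s
Q = ΔH = 11.667 kJ/s = 11.667 kW
Heat supplied = 42003 kJ/h

Q_in = 42000 kJ/h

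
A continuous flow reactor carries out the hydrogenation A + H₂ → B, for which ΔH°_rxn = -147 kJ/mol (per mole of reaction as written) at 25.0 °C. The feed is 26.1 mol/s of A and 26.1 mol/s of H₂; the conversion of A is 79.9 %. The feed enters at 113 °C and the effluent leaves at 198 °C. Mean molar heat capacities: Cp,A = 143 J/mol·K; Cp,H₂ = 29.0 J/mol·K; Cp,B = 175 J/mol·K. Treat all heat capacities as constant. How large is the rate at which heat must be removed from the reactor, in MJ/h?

Extent of reaction ξ = 0.799 × 26.1 = 20.854 mol/s
Reaction term: ξ·ΔH°_rxn = 20.854 × -147 = -3065.5 kJ/s
Sensible, feed 113→25 °C: -395.05 kJ/s
Outlet flows (mol/s): A 5.2461, H₂ 5.2461, B 20.854
Sensible, products 25→198 °C: 787.45 kJ/s
Q = ΔH = -2673.1 kJ/s = -2673.1 kW
Heat removed = 9623.2 MJ/h

Q_out = 9620 MJ/h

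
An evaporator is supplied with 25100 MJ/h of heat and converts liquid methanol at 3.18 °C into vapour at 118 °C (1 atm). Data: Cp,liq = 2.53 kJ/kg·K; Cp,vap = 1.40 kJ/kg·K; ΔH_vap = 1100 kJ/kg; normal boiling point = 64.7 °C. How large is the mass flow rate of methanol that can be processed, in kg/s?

ṁ = 5.24 kg/s

Δh = 2.53×(64.7−3.18) + 1100 + 1.40×(118−64.7) = 1330.3 kJ/kg
Q = 25100 MJ/h = 6972.2 kJ/s = 6972.2 kJ/s
ṁ = Q/Δh = 6972.2 / 1330.3 = 5.2412 kg/s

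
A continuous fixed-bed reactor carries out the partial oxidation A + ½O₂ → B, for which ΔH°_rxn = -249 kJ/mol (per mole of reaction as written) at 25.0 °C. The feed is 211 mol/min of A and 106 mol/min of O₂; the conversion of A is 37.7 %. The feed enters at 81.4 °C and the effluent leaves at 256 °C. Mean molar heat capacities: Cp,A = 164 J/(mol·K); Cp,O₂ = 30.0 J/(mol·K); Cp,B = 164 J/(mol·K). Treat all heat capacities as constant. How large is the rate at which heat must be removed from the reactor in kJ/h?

Extent of reaction ξ = 0.377 × 211 = 79.547 mol/min
Reaction term: ξ·ΔH°_rxn = 79.547 × -249 = -19807 kJ/min
Sensible, feed 81.4→25 °C: -2131 kJ/min
Outlet flows (mol/min): A 131.45, O₂ 66.227, B 79.547
Sensible, products 25→256 °C: 8452.5 kJ/min
Q = ΔH = -13486 kJ/min = -224.76 kW
Heat removed = 809140 kJ/h

Q_out = 809000 kJ/h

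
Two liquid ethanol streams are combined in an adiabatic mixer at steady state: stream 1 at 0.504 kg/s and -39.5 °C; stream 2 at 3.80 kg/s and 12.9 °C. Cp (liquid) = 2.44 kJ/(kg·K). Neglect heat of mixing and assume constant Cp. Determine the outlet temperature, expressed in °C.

T_out = 6.76 °C

Energy balance with Q = 0: Σ ṁᵢCp,ᵢ(T_out − Tᵢ) = 0
Σ ṁᵢCp,ᵢTᵢ = 0.504×2.44×-39.5 + 3.80×2.44×12.9 = 71.033
Σ ṁᵢCp,ᵢ = 0.504×2.44 + 3.80×2.44 = 10.502
T_out = 71.033 / 10.502 = 6.7639 °C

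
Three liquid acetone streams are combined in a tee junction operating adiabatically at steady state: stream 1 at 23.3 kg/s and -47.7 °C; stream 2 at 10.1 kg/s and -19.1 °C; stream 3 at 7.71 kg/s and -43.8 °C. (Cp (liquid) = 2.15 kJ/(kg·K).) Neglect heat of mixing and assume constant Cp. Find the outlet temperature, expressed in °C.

T_out = -39.9 °C

Energy balance with Q = 0: Σ ṁᵢCp,ᵢ(T_out − Tᵢ) = 0
T_out = Σ ṁᵢCp,ᵢTᵢ / Σ ṁᵢCp,ᵢ
      = -3530.3 / 88.386 = -39.942 °C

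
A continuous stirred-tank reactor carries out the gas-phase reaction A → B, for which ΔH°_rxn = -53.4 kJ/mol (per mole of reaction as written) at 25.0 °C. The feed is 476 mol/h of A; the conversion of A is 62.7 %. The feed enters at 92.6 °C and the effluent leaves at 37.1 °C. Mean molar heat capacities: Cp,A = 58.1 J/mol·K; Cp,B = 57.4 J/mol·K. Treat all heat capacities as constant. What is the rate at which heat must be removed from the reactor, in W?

Extent of reaction ξ = 0.627 × 476 = 298.45 mol/h
Reaction term: ξ·ΔH°_rxn = 298.45 × -53.4 = -15937 kJ/h
Sensible, feed 92.6→25 °C: -1869.5 kJ/h
Outlet flows (mol/h): A 177.55, B 298.45
Sensible, products 25→37.1 °C: 332.1 kJ/h
Q = ΔH = -17475 kJ/h = -4.8541 kW
Heat removed = 4854.1 W

Q_out = 4850 W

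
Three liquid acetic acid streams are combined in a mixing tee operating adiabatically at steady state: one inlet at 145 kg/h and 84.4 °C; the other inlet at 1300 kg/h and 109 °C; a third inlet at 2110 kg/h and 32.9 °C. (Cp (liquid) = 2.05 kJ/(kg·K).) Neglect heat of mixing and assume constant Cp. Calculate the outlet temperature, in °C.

Adiabatic, steady state ⇒ Σ ṁᵢCp,ᵢ(T_out − Tᵢ) = 0
T_out = Σ ṁᵢCp,ᵢTᵢ / Σ ṁᵢCp,ᵢ
      = 457880 / 7287.8 = 62.829 °C

T_out = 62.8 °C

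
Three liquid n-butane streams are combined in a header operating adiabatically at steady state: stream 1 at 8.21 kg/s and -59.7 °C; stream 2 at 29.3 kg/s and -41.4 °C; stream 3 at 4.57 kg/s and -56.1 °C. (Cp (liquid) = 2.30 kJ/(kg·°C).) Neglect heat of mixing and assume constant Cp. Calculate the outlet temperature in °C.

Energy balance with Q = 0: Σ ṁᵢCp,ᵢ(T_out − Tᵢ) = 0
T_out = Σ ṁᵢCp,ᵢTᵢ / Σ ṁᵢCp,ᵢ
      = -4506.9 / 96.784 = -46.567 °C

T_out = -46.6 °C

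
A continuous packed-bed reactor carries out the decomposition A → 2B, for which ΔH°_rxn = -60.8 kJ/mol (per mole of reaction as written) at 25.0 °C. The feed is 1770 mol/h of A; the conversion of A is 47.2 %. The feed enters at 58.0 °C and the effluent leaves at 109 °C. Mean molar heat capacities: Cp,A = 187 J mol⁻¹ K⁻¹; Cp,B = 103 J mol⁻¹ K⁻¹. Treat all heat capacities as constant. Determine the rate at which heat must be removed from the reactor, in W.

Extent of reaction ξ = 0.472 × 1770 = 835.44 mol/h
Reaction term: ξ·ΔH°_rxn = 835.44 × -60.8 = -50795 kJ/h
Sensible, feed 58.0→25 °C: -10923 kJ/h
Outlet flows (mol/h): A 934.56, B 1670.9
Sensible, products 25→109 °C: 29137 kJ/h
Q = ΔH = -32581 kJ/h = -9.0502 kW
Heat removed = 9050.2 W

Q_out = 9050 W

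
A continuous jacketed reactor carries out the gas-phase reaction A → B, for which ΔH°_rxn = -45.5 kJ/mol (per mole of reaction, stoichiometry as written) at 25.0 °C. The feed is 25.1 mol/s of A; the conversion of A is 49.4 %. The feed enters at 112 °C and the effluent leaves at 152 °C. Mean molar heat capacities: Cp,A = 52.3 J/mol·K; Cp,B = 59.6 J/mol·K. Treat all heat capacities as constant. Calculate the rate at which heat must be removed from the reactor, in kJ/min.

Q_out = 30000 kJ/min

Extent of reaction ξ = 0.494 × 25.1 = 12.399 mol/s
Reaction term: ξ·ΔH°_rxn = 12.399 × -45.5 = -564.17 kJ/s
Sensible, feed 112→25 °C: -114.21 kJ/s
Outlet flows (mol/s): A 12.701, B 12.399
Sensible, products 25→152 °C: 178.21 kJ/s
Q = ΔH = -500.17 kJ/s = -500.17 kW
Heat removed = 30010 kJ/min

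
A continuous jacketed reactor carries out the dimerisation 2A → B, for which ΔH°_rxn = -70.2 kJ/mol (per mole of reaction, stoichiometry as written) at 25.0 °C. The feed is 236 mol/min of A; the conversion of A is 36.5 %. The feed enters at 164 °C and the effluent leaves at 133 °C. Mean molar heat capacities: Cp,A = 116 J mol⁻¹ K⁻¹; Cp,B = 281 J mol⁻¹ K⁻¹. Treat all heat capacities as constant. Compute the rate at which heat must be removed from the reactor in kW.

Extent of reaction ξ = 0.365 × 236 / 2 = 43.07 mol/min
Reaction term: ξ·ΔH°_rxn = 43.07 × -70.2 = -3023.5 kJ/min
Sensible, feed 164→25 °C: -3805.3 kJ/min
Outlet flows (mol/min): A 149.86, B 43.07
Sensible, products 25→133 °C: 3184.5 kJ/min
Q = ΔH = -3644.2 kJ/min = -60.737 kW
Heat removed = 60.737 kW

Q_out = 60.7 kW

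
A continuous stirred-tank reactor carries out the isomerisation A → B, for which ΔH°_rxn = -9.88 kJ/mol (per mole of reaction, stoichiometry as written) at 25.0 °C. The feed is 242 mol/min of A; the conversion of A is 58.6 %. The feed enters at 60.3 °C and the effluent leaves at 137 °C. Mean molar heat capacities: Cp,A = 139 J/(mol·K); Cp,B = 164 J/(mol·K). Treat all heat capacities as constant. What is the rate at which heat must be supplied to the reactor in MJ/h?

Q_in = 94.6 MJ/h

Extent of reaction ξ = 0.586 × 242 = 141.81 mol/min
Reaction term: ξ·ΔH°_rxn = 141.81 × -9.88 = -1401.1 kJ/min
Sensible, feed 60.3→25 °C: -1187.4 kJ/min
Outlet flows (mol/min): A 100.19, B 141.81
Sensible, products 25→137 °C: 4164.5 kJ/min
Q = ΔH = 1576 kJ/min = 26.267 kW
Heat supplied = 94.56 MJ/h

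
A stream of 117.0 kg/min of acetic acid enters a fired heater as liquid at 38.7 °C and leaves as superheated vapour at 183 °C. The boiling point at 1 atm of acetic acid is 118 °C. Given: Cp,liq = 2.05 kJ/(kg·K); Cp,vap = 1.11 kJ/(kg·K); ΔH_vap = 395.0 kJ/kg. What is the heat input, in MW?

liquid 38.7→118 °C: 162.56 kJ/kg
vaporisation at 118 °C: 395 kJ/kg
vapour 118→183 °C: 72.15 kJ/kg
Δh = 162.56 + 395 + 72.15 = 629.71 kJ/kg
Q = ṁ·Δh = 117.0 kg/min × 629.71 kJ/kg = 73677 kJ/min
|Q| = 1227.9 kW = 1.2279 MW

Q = 1.23 MW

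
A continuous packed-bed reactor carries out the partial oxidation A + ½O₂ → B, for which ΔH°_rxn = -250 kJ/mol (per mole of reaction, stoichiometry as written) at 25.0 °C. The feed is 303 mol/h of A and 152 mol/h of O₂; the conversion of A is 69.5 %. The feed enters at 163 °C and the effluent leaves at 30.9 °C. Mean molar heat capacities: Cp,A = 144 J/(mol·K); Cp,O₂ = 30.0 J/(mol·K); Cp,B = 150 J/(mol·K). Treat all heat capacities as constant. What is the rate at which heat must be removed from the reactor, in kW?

Extent of reaction ξ = 0.695 × 303 = 210.58 mol/h
Reaction term: ξ·ΔH°_rxn = 210.58 × -250 = -52646 kJ/h
Sensible, feed 163→25 °C: -6650.5 kJ/h
Outlet flows (mol/h): A 92.415, O₂ 46.708, B 210.58
Sensible, products 25→30.9 °C: 273.15 kJ/h
Q = ΔH = -59024 kJ/h = -16.395 kW
Heat removed = 16.395 kW

Q_out = 16.4 kW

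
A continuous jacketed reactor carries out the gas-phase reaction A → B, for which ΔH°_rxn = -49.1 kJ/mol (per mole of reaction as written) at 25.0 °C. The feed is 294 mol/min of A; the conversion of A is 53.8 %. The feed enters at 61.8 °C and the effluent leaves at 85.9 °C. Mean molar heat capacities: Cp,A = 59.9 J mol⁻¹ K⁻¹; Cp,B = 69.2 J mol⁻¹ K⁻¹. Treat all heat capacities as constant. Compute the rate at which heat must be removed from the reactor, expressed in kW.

Q_out = 121 kW

Extent of reaction ξ = 0.538 × 294 = 158.17 mol/min
Reaction term: ξ·ΔH°_rxn = 158.17 × -49.1 = -7766.2 kJ/min
Sensible, feed 61.8→25 °C: -648.07 kJ/min
Outlet flows (mol/min): A 135.83, B 158.17
Sensible, products 25→85.9 °C: 1162.1 kJ/min
Q = ΔH = -7252.2 kJ/min = -120.87 kW
Heat removed = 120.87 kW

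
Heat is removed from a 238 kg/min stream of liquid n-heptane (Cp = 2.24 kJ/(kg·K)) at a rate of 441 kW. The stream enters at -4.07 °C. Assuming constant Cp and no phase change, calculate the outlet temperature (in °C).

T_out = -53.7 °C

Q = 441 kW = 26460 kJ/min
ΔT = Q/(ṁ·Cp) = 26460/(238×2.24) = 49.632 K
T_out = -4.07 − 49.632 = -53.702 °C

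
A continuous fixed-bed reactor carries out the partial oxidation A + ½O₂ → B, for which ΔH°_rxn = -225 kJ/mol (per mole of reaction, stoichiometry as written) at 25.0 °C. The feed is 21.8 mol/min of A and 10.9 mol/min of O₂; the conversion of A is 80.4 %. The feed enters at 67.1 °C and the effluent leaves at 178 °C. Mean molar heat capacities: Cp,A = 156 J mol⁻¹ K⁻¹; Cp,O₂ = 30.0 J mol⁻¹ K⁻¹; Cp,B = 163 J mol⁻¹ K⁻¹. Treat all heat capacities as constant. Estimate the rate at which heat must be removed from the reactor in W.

Q_out = 59200 W

Extent of reaction ξ = 0.804 × 21.8 = 17.527 mol/min
Reaction term: ξ·ΔH°_rxn = 17.527 × -225 = -3943.6 kJ/min
Sensible, feed 67.1→25 °C: -156.94 kJ/min
Outlet flows (mol/min): A 4.2728, O₂ 2.1364, B 17.527
Sensible, products 25→178 °C: 548.9 kJ/min
Q = ΔH = -3551.7 kJ/min = -59.194 kW
Heat removed = 59194 W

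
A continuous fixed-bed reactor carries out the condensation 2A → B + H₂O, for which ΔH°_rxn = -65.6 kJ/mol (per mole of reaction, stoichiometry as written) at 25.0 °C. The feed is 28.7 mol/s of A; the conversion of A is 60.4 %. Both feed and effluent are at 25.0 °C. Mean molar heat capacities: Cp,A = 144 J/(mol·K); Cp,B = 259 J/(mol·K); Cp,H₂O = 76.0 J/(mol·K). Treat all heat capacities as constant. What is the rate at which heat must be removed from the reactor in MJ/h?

Q_out = 2050 MJ/h

Extent of reaction ξ = 0.604 × 28.7 / 2 = 8.6674 mol/s
Reaction term: ξ·ΔH°_rxn = 8.6674 × -65.6 = -568.58 kJ/s
Q = ΔH = -568.58 kJ/s = -568.58 kW
Heat removed = 2046.9 MJ/h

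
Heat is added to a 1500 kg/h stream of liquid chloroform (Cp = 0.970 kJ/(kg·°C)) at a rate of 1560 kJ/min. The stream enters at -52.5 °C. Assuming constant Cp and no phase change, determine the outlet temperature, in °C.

Q = 1560 kJ/min = 93600 kJ/h
ΔT = Q/(ṁ·Cp) = 93600/(1500×0.970) = 64.33 K
T_out = -52.5 + 64.33 = 11.83 °C

T_out = 11.8 °C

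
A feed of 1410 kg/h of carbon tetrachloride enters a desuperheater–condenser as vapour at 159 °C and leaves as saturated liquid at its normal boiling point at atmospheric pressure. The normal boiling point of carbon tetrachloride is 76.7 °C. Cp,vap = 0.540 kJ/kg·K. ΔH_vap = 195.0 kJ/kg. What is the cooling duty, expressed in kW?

vapour 159→76.7 °C: -44.442 kJ/kg
condensation at 76.7 °C: -195 kJ/kg
Δh = -44.442 + -195 = -239.44 kJ/kg
Q = ṁ·Δh = 1410 kg/h × -239.44 kJ/kg = -337610 kJ/h
|Q| = 93.781 kW

Q_c = 93.8 kW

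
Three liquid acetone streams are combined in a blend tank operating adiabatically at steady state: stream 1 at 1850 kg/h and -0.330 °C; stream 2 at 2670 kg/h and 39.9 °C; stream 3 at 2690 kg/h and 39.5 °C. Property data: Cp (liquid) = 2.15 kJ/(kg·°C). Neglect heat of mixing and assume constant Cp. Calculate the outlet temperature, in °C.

Energy balance with Q = 0: Σ ṁᵢCp,ᵢ(T_out − Tᵢ) = 0
T_out = Σ ṁᵢCp,ᵢTᵢ / Σ ṁᵢCp,ᵢ
      = 456180 / 15502 = 29.428 °C

T_out = 29.4 °C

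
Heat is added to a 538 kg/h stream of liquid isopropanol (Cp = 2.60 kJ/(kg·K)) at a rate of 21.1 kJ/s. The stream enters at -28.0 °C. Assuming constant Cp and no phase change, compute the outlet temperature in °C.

T_out = 26.3 °C

Q = 21.1 kJ/s = 75960 kJ/h
ΔT = Q/(ṁ·Cp) = 75960/(538×2.60) = 54.304 K
T_out = -28.0 + 54.304 = 26.304 °C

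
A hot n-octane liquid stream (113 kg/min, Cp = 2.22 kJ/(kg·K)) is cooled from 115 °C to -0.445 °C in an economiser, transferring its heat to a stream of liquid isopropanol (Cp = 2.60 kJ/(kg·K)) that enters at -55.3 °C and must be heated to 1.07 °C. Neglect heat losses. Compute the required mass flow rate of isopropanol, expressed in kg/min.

Heat released by hot stream: Q = 113 × 2.22 × (115 − -0.445) = 28961 kJ/min
Energy balance on cold side (adiabatic exchanger): Q = ṁ_c·Cp_c·(T_c,out − T_c,in)
ṁ_c = 28961 / [2.60 × (1.07 − -55.3)] = 197.6 kg/min

ṁ_c = 198 kg/min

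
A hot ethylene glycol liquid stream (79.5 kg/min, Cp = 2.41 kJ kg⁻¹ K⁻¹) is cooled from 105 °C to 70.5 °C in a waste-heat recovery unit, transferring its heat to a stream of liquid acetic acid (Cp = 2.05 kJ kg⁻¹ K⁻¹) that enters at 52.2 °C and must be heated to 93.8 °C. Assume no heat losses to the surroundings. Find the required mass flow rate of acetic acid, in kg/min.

ṁ_c = 77.5 kg/min

Heat released by hot stream: Q = 79.5 × 2.41 × (105 − 70.5) = 6610 kJ/min
Energy balance on cold side (adiabatic exchanger): Q = ṁ_c·Cp_c·(T_c,out − T_c,in)
ṁ_c = 6610 / [2.05 × (93.8 − 52.2)] = 77.51 kg/min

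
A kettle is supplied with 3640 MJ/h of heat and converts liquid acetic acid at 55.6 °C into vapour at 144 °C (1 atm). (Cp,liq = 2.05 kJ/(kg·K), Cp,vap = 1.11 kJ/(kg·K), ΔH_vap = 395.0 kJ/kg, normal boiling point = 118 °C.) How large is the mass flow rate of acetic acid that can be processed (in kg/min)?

Δh = 2.05×(118−55.6) + 395.0 + 1.11×(144−118) = 551.78 kJ/kg
Q = 3640 MJ/h = 1011.1 kJ/s = 60667 kJ/min
ṁ = Q/Δh = 60667 / 551.78 = 109.95 kg/min

ṁ = 110 kg/min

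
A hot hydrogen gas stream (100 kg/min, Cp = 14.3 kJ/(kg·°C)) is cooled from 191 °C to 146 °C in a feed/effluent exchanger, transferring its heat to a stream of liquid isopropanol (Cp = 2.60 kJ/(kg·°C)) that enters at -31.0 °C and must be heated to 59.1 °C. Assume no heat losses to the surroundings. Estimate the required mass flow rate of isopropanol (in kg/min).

Heat released by hot stream: Q = 100 × 14.3 × (191 − 146) = 64350 kJ/min
Energy balance on cold side (adiabatic exchanger): Q = ṁ_c·Cp_c·(T_c,out − T_c,in)
ṁ_c = 64350 / [2.60 × (59.1 − -31.0)] = 274.69 kg/min

ṁ_c = 275 kg/min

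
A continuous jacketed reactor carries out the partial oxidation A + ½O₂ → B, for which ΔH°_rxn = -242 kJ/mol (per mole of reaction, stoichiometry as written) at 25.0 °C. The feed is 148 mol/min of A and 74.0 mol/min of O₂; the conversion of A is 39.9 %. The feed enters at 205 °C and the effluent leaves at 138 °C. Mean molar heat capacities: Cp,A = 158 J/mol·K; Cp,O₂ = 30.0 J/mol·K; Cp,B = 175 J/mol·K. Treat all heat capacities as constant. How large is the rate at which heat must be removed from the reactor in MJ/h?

Extent of reaction ξ = 0.399 × 148 = 59.052 mol/min
Reaction term: ξ·ΔH°_rxn = 59.052 × -242 = -14291 kJ/min
Sensible, feed 205→25 °C: -4608.7 kJ/min
Outlet flows (mol/min): A 88.948, O₂ 44.474, B 59.052
Sensible, products 25→138 °C: 2906.6 kJ/min
Q = ΔH = -15993 kJ/min = -266.55 kW
Heat removed = 959.56 MJ/h

Q_out = 960 MJ/h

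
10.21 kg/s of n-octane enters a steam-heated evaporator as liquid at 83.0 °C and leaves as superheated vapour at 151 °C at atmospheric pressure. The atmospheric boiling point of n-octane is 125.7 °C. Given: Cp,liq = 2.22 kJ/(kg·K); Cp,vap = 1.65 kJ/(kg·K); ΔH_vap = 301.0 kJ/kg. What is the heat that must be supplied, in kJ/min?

liquid 83.0→125.7 °C: 94.794 kJ/kg
vaporisation at 125.7 °C: 301 kJ/kg
vapour 125.7→151 °C: 41.745 kJ/kg
Δh = 94.794 + 301 + 41.745 = 437.54 kJ/kg
Q = ṁ·Δh = 10.21 kg/s × 437.54 kJ/kg = 4467.3 kJ/s
|Q| = 4467.3 kW = 268040 kJ/min

Q = 268000 kJ/min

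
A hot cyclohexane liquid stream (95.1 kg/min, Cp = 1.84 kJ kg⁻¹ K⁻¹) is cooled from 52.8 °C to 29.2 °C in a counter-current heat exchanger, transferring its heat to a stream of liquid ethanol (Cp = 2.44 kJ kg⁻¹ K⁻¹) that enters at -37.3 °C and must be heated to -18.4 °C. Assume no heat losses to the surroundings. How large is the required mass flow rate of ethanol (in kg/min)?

Heat released by hot stream: Q = 95.1 × 1.84 × (52.8 − 29.2) = 4129.6 kJ/min
Energy balance on cold side (adiabatic exchanger): Q = ṁ_c·Cp_c·(T_c,out − T_c,in)
ṁ_c = 4129.6 / [2.44 × (-18.4 − -37.3)] = 89.549 kg/min

ṁ_c = 89.5 kg/min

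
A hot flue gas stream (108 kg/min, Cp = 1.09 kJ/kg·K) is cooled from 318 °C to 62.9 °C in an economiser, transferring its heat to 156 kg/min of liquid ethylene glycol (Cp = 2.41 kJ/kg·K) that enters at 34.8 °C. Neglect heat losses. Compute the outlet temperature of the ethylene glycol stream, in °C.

Heat released by hot stream: Q = 108 × 1.09 × (318 − 62.9) = 30030 kJ/min
Energy balance on cold side (adiabatic exchanger): Q = ṁ_c·Cp_c·(T_c,out − T_c,in)
T_c,out = 34.8 + 30030/(156 × 2.41) = 114.68 °C

T_c,out = 115 °C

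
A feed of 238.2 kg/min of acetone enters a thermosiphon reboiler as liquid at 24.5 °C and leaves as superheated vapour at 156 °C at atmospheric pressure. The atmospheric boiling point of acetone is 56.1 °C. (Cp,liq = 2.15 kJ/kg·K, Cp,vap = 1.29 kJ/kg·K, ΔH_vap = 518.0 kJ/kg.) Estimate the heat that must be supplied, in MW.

liquid 24.5→56.1 °C: 67.94 kJ/kg
vaporisation at 56.1 °C: 518 kJ/kg
vapour 56.1→156 °C: 128.87 kJ/kg
Δh = 67.94 + 518 + 128.87 = 714.81 kJ/kg
Q = ṁ·Δh = 238.2 kg/min × 714.81 kJ/kg = 170270 kJ/min
|Q| = 2837.8 kW = 2.8378 MW

Q = 2.84 MW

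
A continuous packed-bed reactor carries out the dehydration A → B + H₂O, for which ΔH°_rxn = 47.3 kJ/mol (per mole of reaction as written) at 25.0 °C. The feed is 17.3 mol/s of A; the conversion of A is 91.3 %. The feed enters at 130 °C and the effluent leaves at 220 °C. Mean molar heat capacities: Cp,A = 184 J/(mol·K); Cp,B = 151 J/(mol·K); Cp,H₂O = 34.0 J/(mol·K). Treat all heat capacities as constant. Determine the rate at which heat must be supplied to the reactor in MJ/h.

Extent of reaction ξ = 0.913 × 17.3 = 15.795 mol/s
Reaction term: ξ·ΔH°_rxn = 15.795 × 47.3 = 747.1 kJ/s
Sensible, feed 130→25 °C: -334.24 kJ/s
Outlet flows (mol/s): A 1.5051, B 15.795, H₂O 15.795
Sensible, products 25→220 °C: 623.8 kJ/s
Q = ΔH = 1036.7 kJ/s = 1036.7 kW
Heat supplied = 3732 MJ/h

Q_in = 3730 MJ/h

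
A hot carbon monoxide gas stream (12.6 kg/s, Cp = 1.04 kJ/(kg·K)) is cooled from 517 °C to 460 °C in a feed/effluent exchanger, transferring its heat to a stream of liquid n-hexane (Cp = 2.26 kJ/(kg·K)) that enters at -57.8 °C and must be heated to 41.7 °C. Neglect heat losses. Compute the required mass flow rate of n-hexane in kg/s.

Heat released by hot stream: Q = 12.6 × 1.04 × (517 − 460) = 746.93 kJ/s
Energy balance on cold side (adiabatic exchanger): Q = ṁ_c·Cp_c·(T_c,out − T_c,in)
ṁ_c = 746.93 / [2.26 × (41.7 − -57.8)] = 3.3216 kg/s

ṁ_c = 3.32 kg/s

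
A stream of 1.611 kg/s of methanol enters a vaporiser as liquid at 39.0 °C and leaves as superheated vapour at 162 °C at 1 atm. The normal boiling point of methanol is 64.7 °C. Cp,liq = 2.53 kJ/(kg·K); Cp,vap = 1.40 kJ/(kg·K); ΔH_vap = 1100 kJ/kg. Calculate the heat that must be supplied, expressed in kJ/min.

liquid 39.0→64.7 °C: 65.021 kJ/kg
vaporisation at 64.7 °C: 1100 kJ/kg
vapour 64.7→162 °C: 136.22 kJ/kg
Δh = 65.021 + 1100 + 136.22 = 1301.2 kJ/kg
Q = ṁ·Δh = 1.611 kg/s × 1301.2 kJ/kg = 2096.3 kJ/s
|Q| = 2096.3 kW = 125780 kJ/min

Q = 126000 kJ/min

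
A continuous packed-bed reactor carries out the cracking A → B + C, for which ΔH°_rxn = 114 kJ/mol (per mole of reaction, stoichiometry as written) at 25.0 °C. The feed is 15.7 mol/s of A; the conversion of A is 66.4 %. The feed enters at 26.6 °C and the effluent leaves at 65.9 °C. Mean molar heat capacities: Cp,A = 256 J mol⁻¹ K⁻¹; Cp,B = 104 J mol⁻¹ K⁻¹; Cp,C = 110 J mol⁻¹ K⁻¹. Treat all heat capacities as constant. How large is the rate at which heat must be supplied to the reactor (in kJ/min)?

Q_in = 79700 kJ/min

Extent of reaction ξ = 0.664 × 15.7 = 10.425 mol/s
Reaction term: ξ·ΔH°_rxn = 10.425 × 114 = 1188.4 kJ/s
Sensible, feed 26.6→25 °C: -6.4307 kJ/s
Outlet flows (mol/s): A 5.2752, B 10.425, C 10.425
Sensible, products 25→65.9 °C: 146.48 kJ/s
Q = ΔH = 1328.5 kJ/s = 1328.5 kW
Heat supplied = 79708 kJ/min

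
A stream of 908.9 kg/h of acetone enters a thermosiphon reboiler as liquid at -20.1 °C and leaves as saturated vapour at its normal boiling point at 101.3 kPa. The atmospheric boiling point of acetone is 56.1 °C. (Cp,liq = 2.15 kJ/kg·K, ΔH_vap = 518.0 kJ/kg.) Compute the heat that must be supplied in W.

Q = 172000 W

liquid -20.1→56.1 °C: 163.83 kJ/kg
vaporisation at 56.1 °C: 518 kJ/kg
Δh = 163.83 + 518 = 681.83 kJ/kg
Q = ṁ·Δh = 908.9 kg/h × 681.83 kJ/kg = 619720 kJ/h
|Q| = 172.14 kW = 172140 W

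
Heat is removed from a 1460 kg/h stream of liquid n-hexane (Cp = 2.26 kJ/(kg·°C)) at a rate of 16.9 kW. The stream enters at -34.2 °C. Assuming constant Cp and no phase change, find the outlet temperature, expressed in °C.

T_out = -52.6 °C

Q = 16.9 kW = 60840 kJ/h
ΔT = Q/(ṁ·Cp) = 60840/(1460×2.26) = 18.439 K
T_out = -34.2 − 18.439 = -52.639 °C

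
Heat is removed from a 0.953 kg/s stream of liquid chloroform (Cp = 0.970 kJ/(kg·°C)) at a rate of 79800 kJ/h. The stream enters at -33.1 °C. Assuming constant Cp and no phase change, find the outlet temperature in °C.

T_out = -57.1 °C

Q = 79800 kJ/h = 22.167 kJ/s
ΔT = Q/(ṁ·Cp) = 22.167/(0.953×0.970) = 23.979 K
T_out = -33.1 − 23.979 = -57.079 °C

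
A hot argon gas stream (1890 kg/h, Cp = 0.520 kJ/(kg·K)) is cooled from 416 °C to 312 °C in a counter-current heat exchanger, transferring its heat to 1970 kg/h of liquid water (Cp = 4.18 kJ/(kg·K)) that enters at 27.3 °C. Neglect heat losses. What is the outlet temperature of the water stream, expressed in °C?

Heat released by hot stream: Q = 1890 × 0.520 × (416 − 312) = 102210 kJ/h
Energy balance on cold side (adiabatic exchanger): Q = ṁ_c·Cp_c·(T_c,out − T_c,in)
T_c,out = 27.3 + 102210/(1970 × 4.18) = 39.712 °C

T_c,out = 39.7 °C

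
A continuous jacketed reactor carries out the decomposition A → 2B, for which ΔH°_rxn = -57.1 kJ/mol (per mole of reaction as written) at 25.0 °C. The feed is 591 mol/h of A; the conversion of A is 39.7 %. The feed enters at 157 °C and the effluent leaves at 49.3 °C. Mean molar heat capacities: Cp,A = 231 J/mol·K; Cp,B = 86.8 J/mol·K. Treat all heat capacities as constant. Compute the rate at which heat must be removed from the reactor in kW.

Q_out = 7.90 kW

Extent of reaction ξ = 0.397 × 591 = 234.63 mol/h
Reaction term: ξ·ΔH°_rxn = 234.63 × -57.1 = -13397 kJ/h
Sensible, feed 157→25 °C: -18021 kJ/h
Outlet flows (mol/h): A 356.37, B 469.25
Sensible, products 25→49.3 °C: 2990.2 kJ/h
Q = ΔH = -28428 kJ/h = -7.8966 kW
Heat removed = 7.8966 kW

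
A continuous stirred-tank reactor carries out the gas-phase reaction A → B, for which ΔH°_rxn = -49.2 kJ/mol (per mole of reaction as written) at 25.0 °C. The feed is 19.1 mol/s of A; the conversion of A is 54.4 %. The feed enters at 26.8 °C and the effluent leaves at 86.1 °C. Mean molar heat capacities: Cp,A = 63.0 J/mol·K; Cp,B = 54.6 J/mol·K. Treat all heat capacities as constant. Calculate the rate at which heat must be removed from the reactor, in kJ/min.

Extent of reaction ξ = 0.544 × 19.1 = 10.39 mol/s
Reaction term: ξ·ΔH°_rxn = 10.39 × -49.2 = -511.21 kJ/s
Sensible, feed 26.8→25 °C: -2.1659 kJ/s
Outlet flows (mol/s): A 8.7096, B 10.39
Sensible, products 25→86.1 °C: 68.189 kJ/s
Q = ΔH = -445.18 kJ/s = -445.18 kW
Heat removed = 26711 kJ/min

Q_out = 26700 kJ/min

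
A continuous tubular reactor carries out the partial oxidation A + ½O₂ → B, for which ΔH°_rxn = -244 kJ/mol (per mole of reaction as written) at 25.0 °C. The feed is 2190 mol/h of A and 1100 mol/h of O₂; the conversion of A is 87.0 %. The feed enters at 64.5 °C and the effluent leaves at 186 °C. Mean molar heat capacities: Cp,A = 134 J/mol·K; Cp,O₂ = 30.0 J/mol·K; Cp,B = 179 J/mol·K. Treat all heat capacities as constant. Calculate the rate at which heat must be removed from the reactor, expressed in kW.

Extent of reaction ξ = 0.870 × 2190 = 1905.3 mol/h
Reaction term: ξ·ΔH°_rxn = 1905.3 × -244 = -464890 kJ/h
Sensible, feed 64.5→25 °C: -12895 kJ/h
Outlet flows (mol/h): A 284.7, O₂ 147.35, B 1905.3
Sensible, products 25→186 °C: 61763 kJ/h
Q = ΔH = -416030 kJ/h = -115.56 kW
Heat removed = 115.56 kW

Q_out = 116 kW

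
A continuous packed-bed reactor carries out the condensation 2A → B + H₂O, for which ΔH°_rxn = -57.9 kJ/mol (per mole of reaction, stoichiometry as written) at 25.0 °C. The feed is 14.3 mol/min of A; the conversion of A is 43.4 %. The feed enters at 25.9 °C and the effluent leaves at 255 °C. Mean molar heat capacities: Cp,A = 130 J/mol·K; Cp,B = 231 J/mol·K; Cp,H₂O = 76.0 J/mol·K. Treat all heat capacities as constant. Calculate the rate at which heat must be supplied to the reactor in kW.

Q_in = 4.66 kW

Extent of reaction ξ = 0.434 × 14.3 / 2 = 3.1031 mol/min
Reaction term: ξ·ΔH°_rxn = 3.1031 × -57.9 = -179.67 kJ/min
Sensible, feed 25.9→25 °C: -1.6731 kJ/min
Outlet flows (mol/min): A 8.0938, B 3.1031, H₂O 3.1031
Sensible, products 25→255 °C: 461.11 kJ/min
Q = ΔH = 279.77 kJ/min = 4.6629 kW
Heat supplied = 4.6629 kW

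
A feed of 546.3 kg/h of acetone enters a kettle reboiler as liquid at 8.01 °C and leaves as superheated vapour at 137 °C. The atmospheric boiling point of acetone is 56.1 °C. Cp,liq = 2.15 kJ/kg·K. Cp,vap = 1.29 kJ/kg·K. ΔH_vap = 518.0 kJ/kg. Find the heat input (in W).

liquid 8.01→56.1 °C: 103.39 kJ/kg
vaporisation at 56.1 °C: 518 kJ/kg
vapour 56.1→137 °C: 104.36 kJ/kg
Δh = 103.39 + 518 + 104.36 = 725.75 kJ/kg
Q = ṁ·Δh = 546.3 kg/h × 725.75 kJ/kg = 396480 kJ/h
|Q| = 110.13 kW = 110130 W

Q = 110000 W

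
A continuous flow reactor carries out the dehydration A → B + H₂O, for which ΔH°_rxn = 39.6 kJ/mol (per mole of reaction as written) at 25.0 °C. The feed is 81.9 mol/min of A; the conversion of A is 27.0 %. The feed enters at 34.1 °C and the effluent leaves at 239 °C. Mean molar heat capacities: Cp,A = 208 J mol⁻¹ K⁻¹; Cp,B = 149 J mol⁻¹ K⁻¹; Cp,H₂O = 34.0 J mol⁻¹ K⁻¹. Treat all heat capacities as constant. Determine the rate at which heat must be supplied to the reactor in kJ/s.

Extent of reaction ξ = 0.270 × 81.9 = 22.113 mol/min
Reaction term: ξ·ΔH°_rxn = 22.113 × 39.6 = 875.67 kJ/min
Sensible, feed 34.1→25 °C: -155.02 kJ/min
Outlet flows (mol/min): A 59.787, B 22.113, H₂O 22.113
Sensible, products 25→239 °C: 3527.2 kJ/min
Q = ΔH = 4247.9 kJ/min = 70.798 kW
Heat supplied = 70.798 kJ/s

Q_in = 70.8 kJ/s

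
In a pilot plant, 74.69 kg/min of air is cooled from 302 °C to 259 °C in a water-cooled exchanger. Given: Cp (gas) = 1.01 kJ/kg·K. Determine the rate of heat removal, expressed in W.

Q_c = 54100 W

Q = ṁ·Cp·ΔT = 74.69 × 1.01 × (259 − 302) = -3243.8 kJ/min
Converting: 3243.8 / 60 s = 54.063 kW
Cooling duty = 54063 W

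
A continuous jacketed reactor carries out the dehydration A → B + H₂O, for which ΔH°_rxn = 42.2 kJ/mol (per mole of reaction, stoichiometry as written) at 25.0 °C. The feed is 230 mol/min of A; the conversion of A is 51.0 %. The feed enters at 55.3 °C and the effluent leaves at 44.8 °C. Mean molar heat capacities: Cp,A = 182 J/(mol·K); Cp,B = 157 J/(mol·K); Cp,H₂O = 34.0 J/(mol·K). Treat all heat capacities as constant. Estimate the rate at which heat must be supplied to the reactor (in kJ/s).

Extent of reaction ξ = 0.510 × 230 = 117.3 mol/min
Reaction term: ξ·ΔH°_rxn = 117.3 × 42.2 = 4950.1 kJ/min
Sensible, feed 55.3→25 °C: -1268.4 kJ/min
Outlet flows (mol/min): A 112.7, B 117.3, H₂O 117.3
Sensible, products 25→44.8 °C: 849.73 kJ/min
Q = ΔH = 4531.4 kJ/min = 75.524 kW
Heat supplied = 75.524 kJ/s

Q_in = 75.5 kJ/s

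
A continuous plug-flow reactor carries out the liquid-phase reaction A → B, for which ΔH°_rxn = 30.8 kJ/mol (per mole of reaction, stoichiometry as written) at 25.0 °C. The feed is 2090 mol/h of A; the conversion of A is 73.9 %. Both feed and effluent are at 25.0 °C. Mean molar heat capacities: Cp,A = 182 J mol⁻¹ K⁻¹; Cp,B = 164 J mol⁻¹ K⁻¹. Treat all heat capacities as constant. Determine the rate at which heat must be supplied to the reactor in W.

Extent of reaction ξ = 0.739 × 2090 = 1544.5 mol/h
Reaction term: ξ·ΔH°_rxn = 1544.5 × 30.8 = 47571 kJ/h
Q = ΔH = 47571 kJ/h = 13.214 kW
Heat supplied = 13214 W

Q_in = 13200 W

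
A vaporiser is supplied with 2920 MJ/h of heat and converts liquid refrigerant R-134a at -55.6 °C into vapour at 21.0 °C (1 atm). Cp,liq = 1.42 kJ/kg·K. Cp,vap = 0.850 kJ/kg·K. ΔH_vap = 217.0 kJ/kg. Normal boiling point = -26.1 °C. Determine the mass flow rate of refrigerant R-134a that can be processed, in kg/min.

ṁ = 163 kg/min

Δh = 1.42×(-26.1−-55.6) + 217.0 + 0.850×(21.0−-26.1) = 298.93 kJ/kg
Q = 2920 MJ/h = 811.11 kJ/s = 48667 kJ/min
ṁ = Q/Δh = 48667 / 298.93 = 162.81 kg/min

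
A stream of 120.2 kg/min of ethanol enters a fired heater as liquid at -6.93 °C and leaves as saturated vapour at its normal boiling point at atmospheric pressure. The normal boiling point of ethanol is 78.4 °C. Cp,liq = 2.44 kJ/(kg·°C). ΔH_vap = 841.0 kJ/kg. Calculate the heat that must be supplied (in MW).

liquid -6.93→78.4 °C: 208.21 kJ/kg
vaporisation at 78.4 °C: 841 kJ/kg
Δh = 208.21 + 841 = 1049.2 kJ/kg
Q = ṁ·Δh = 120.2 kg/min × 1049.2 kJ/kg = 126110 kJ/min
|Q| = 2101.9 kW = 2.1019 MW

Q = 2.10 MW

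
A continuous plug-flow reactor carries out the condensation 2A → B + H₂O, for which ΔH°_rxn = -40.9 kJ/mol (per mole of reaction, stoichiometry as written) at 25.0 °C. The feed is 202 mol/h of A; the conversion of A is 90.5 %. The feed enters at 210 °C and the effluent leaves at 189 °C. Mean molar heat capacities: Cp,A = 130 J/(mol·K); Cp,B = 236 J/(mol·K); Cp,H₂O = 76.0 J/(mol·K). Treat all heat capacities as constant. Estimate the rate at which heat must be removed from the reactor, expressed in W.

Extent of reaction ξ = 0.905 × 202 / 2 = 91.405 mol/h
Reaction term: ξ·ΔH°_rxn = 91.405 × -40.9 = -3738.5 kJ/h
Sensible, feed 210→25 °C: -4858.1 kJ/h
Outlet flows (mol/h): A 19.19, B 91.405, H₂O 91.405
Sensible, products 25→189 °C: 5086.1 kJ/h
Q = ΔH = -3510.4 kJ/h = -0.97512 kW
Heat removed = 975.12 W

Q_out = 975 W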